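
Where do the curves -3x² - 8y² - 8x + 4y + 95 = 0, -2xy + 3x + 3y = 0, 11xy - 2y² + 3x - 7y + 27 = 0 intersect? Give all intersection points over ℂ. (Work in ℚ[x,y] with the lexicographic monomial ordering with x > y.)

{(1, -3)}

Compute a lex Gröbner basis by Buchberger's algorithm.
f_1 = -3x² - 8x - 8y² + 4y + 95, LT = x².
f_2 = -2xy + 3x + 3y, LT = xy.
f_3 = 11xy + 3x - 2y² - 7y + 27, LT = xy.

S(f_1,f_2): lcm = x²y. S = 3/2x² + 25/6xy + 8/3y³ - 4/3y² - 95/3y.
  leading term x²: subtract (-½)·f_1 from 3/2x² + 25/6xy + 8/3y³ - 4/3y² - 95/3y → 25/6xy - 4x + 8/3y³ - 16/3y² - 89/3y + 95/2
  leading term xy: subtract (-25/12)·f_2 from 25/6xy - 4x + 8/3y³ - 16/3y² - 89/3y + 95/2 → 9/4x + 8/3y³ - 16/3y² - 281/12y + 95/2
  leading term x: no divisor's leading term divides it; move 9/4x to the remainder.
  leading term y³: no divisor's leading term divides it; move 8/3y³ to the remainder.
  leading term y²: no divisor's leading term divides it; move -16/3y² to the remainder.
  leading term y: no divisor's leading term divides it; move -281/12y to the remainder.
  leading term 1: no divisor's leading term divides it; move 95/2 to the remainder.
  remainder 9/4x + 8/3y³ - 16/3y² - 281/12y + 95/2 ≠ 0; add h_4 = 9/4x + 8/3y³ - 16/3y² - 281/12y + 95/2 to the basis.

S(f_1,f_3): lcm = x²y. S = -3/11x² + 2/11xy² + 109/33xy - 27/11x + 8/3y³ - 4/3y² - 95/3y.
  leading term x²: subtract (1/11)·f_1 from -3/11x² + 2/11xy² + 109/33xy - 27/11x + 8/3y³ - 4/3y² - 95/3y → 2/11xy² + 109/33xy - 19/11x + 8/3y³ - 20/33y² - 1057/33y - 95/11
  leading term xy²: subtract (-1/11y)·f_2 from 2/11xy² + 109/33xy - 19/11x + 8/3y³ - 20/33y² - 1057/33y - 95/11 → 118/33xy - 19/11x + 8/3y³ - ⅓y² - 1057/33y - 95/11
  leading term xy: subtract (-59/33)·f_2 from 118/33xy - 19/11x + 8/3y³ - ⅓y² - 1057/33y - 95/11 → 40/11x + 8/3y³ - ⅓y² - 80/3y - 95/11
  leading term x: subtract (160/99)·h_4 from 40/11x + 8/3y³ - ⅓y² - 80/3y - 95/11 → -488/297y³ + 2461/297y² + 3320/297y - 8455/99
  leading term y³: no divisor's leading term divides it; move -488/297y³ to the remainder.
  leading term y²: no divisor's leading term divides it; move 2461/297y² to the remainder.
  leading term y: no divisor's leading term divides it; move 3320/297y to the remainder.
  leading term 1: no divisor's leading term divides it; move -8455/99 to the remainder.
  remainder -488/297y³ + 2461/297y² + 3320/297y - 8455/99 ≠ 0; add h_5 = -488/297y³ + 2461/297y² + 3320/297y - 8455/99 to the basis.

S(f_2,f_3): lcm = xy. S = -39/22x + 2/11y² - 19/22y - 27/11.
  leading term x: subtract (-26/33)·h_4 from -39/22x + 2/11y² - 19/22y - 27/11 → 208/99y³ - 398/99y² - 1912/99y + 1154/33
  leading term y³: subtract (-78/61)·h_5 from 208/99y³ - 398/99y² - 1912/99y + 1154/33 → 4412/671y² - 3368/671y - 49812/671
  leading term y²: no divisor's leading term divides it; move 4412/671y² to the remainder.
  leading term y: no divisor's leading term divides it; move -3368/671y to the remainder.
  leading term 1: no divisor's leading term divides it; move -49812/671 to the remainder.
  remainder 4412/671y² - 3368/671y - 49812/671 ≠ 0; add h_6 = 4412/671y² - 3368/671y - 49812/671 to the basis.

S(f_2,h_4): lcm = xy. S = -3/2x - 32/27y⁴ + 64/27y³ + 281/27y² - 407/18y.
  leading term x: subtract (-⅔)·h_4 from -3/2x - 32/27y⁴ + 64/27y³ + 281/27y² - 407/18y → -32/27y⁴ + 112/27y³ + 185/27y² - 344/9y + 95/3
  leading term y⁴: subtract (44/61y)·h_5 from -32/27y⁴ + 112/27y³ + 185/27y² - 344/9y + 95/3 → -1004/549y³ - 665/549y² + 12836/549y + 95/3
  leading term y³: subtract (8283/7442)·h_5 from -1004/549y³ - 665/549y² + 12836/549y + 95/3 → -77649/7442y² + 40704/3721y + 943065/7442
  leading term y²: subtract (-854139/538264)·h_6 from -77649/7442y² + 40704/3721y + 943065/7442 → 200103/67283y + 600309/67283
  leading term y: no divisor's leading term divides it; move 200103/67283y to the remainder.
  leading term 1: no divisor's leading term divides it; move 600309/67283 to the remainder.
  remainder 200103/67283y + 600309/67283 ≠ 0; add h_7 = 200103/67283y + 600309/67283 to the basis.

The other S-polynomials (S(f_1,h_4), S(f_3,h_4), S(f_1,h_5), S(f_2,h_5), S(f_3,h_5), S(h_4,h_5), S(f_1,h_6), S(f_2,h_6), S(f_3,h_6), S(h_4,h_6), S(h_5,h_6), S(f_1,h_7), S(f_2,h_7), S(f_3,h_7), S(h_4,h_7), S(h_5,h_7), S(h_6,h_7)) all reduce to 0 modulo the current basis, so we have a Gröbner basis.
Inter-reduce: drop elements whose leading term is divisible by another's, tail-reduce, and make monic.
Reduced Gröbner basis: {x - 1, y + 3}.

The lex basis is triangular: the last element involves only y. Solving y + 3 = 0 gives y ∈ {-3}; substituting each value into the earlier elements determines the remaining variables.
  y = -3: the earlier basis element becomes x - 1 = 0, giving x = 1 — point (1, -3).
Each listed point satisfies every original equation (direct substitution).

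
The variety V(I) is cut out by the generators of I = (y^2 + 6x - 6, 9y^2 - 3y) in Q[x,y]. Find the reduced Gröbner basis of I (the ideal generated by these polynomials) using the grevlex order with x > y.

f_1 = y^2 + 6x - 6, LT = y^2.
f_2 = 9y^2 - 3y, LT = y^2.

S(f_1,f_2): lcm = y^2. S = 6x + 1/3y - 6.
  leading term x: no divisor's leading term divides it; move 6x to the remainder.
  leading term y: no divisor's leading term divides it; move 1/3y to the remainder.
  leading term 1: no divisor's leading term divides it; move -6 to the remainder.
  remainder 6x + 1/3y - 6 ≠ 0; add g_3 = 6x + 1/3y - 6 to the basis.

The other S-polynomials (S(f_1,g_3), S(f_2,g_3)) all reduce to 0 modulo the current basis, so we have a Gröbner basis.
Inter-reduce: drop elements whose leading term is divisible by another's, tail-reduce, and make monic.

G = {y^2 - 1/3y, x + 1/18y - 1}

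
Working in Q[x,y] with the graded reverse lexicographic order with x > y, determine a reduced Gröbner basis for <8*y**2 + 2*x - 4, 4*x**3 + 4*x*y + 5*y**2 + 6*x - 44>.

G = {x**3 + x*y + 19/16*x - 83/8, y**2 + 1/4*x - 1/2}

f_1 = 8*y**2 + 2*x - 4, LT = y**2.
f_2 = 4*x**3 + 4*x*y + 5*y**2 + 6*x - 44, LT = x**3.

The S-polynomials (S(f_1,f_2)) all reduce to 0 modulo the current basis, so we have a Gröbner basis.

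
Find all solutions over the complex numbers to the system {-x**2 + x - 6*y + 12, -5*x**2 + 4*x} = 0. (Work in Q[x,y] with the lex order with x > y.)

Compute a lex Gröbner basis by Buchberger's algorithm.
f_1 = -x**2 + x - 6*y + 12, LT = x**2.
f_2 = -5*x**2 + 4*x, LT = x**2.

S(f_1,f_2): lcm = x**2. S = -1/5*x + 6*y - 12.
  leading term x: no divisor's leading term divides it; move -1/5*x to the remainder.
  leading term y: no divisor's leading term divides it; move 6*y to the remainder.
  leading term 1: no divisor's leading term divides it; move -12 to the remainder.
  remainder -1/5*x + 6*y - 12 ≠ 0; add h_3 = -1/5*x + 6*y - 12 to the basis.

S(f_1,h_3): lcm = x**2. S = 30*x*y - 61*x + 6*y - 12.
  leading term x*y: subtract (-150*y)·h_3 from 30*x*y - 61*x + 6*y - 12 → -61*x + 900*y**2 - 1794*y - 12
  leading term x: subtract (305)·h_3 from -61*x + 900*y**2 - 1794*y - 12 → 900*y**2 - 3624*y + 3648
  leading term y**2: no divisor's leading term divides it; move 900*y**2 to the remainder.
  leading term y: no divisor's leading term divides it; move -3624*y to the remainder.
  leading term 1: no divisor's leading term divides it; move 3648 to the remainder.
  remainder 900*y**2 - 3624*y + 3648 ≠ 0; add h_4 = 900*y**2 - 3624*y + 3648 to the basis.

S(f_2,h_3): lcm = x**2. S = 30*x*y - 304/5*x.
  leading term x*y: subtract (-150*y)·h_3 from 30*x*y - 304/5*x → -304/5*x + 900*y**2 - 1800*y
  leading term x: subtract (304)·h_3 from -304/5*x + 900*y**2 - 1800*y → 900*y**2 - 3624*y + 3648
  leading term y**2: subtract (1)·h_4 from 900*y**2 - 3624*y + 3648 → 0
  remainder 0.

S(f_1,h_4): leading monomials are coprime, so the S-polynomial reduces to 0 (Buchberger's first criterion).
S(f_2,h_4): leading monomials are coprime, so the S-polynomial reduces to 0 (Buchberger's first criterion).
S(h_3,h_4): leading monomials are coprime, so the S-polynomial reduces to 0 (Buchberger's first criterion).
Every S-polynomial of the final basis reduces to 0, so we have a Gröbner basis.
Inter-reduce: drop elements whose leading term is divisible by another's, tail-reduce, and make monic.
Reduced Gröbner basis: {x - 30*y + 60, y**2 - 302/75*y + 304/75}.

From the last basis element, y**2 - 302/75*y + 304/75 = 0, so y takes values in {2, 152/75}. Each choice, substituted upward through the basis, yields the corresponding point(s) of the solution set.
  y = 2: the earlier basis element becomes x = 0, giving x = 0 — point (0, 2).
  y = 152/75: the earlier basis element becomes x - 4/5 = 0, giving x = 4/5 — point (4/5, 152/75).
Substituting each solution back into the original system confirms all equations vanish.

{(0, 2), (4/5, 152/75)}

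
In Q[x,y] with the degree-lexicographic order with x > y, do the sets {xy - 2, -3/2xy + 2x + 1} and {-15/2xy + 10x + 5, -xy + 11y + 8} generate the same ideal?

Equality of ideals is decidable: compute both reduced Gröbner bases (unique for the ordering) and check whether they agree.
Buchberger on the first generating set:
f_1 = xy - 2, LT = xy.
f_2 = -3/2xy + 2x + 1, LT = xy.

S(f_1,f_2): lcm = xy. S = 4/3x - 4/3.
  leading term x: no divisor's leading term divides it; move 4/3x to the remainder.
  leading term 1: no divisor's leading term divides it; move -4/3 to the remainder.
  remainder 4/3x - 4/3 ≠ 0; add g_3 = 4/3x - 4/3 to the basis.

S(f_1,g_3): lcm = xy. S = y - 2.
  leading term y: no divisor's leading term divides it; move y to the remainder.
  leading term 1: no divisor's leading term divides it; move -2 to the remainder.
  remainder y - 2 ≠ 0; add g_4 = y - 2 to the basis.

The other S-polynomials (S(f_2,g_3), S(f_1,g_4), S(f_2,g_4), S(g_3,g_4)) all reduce to 0 modulo the current basis, so we have a Gröbner basis.
Inter-reduce: drop elements whose leading term is divisible by another's, tail-reduce, and make monic.
Reduced Gröbner basis: {x - 1, y - 2}.

Buchberger on the second generating set:
h_1 = -15/2xy + 10x + 5, LT = xy.
h_2 = -xy + 11y + 8, LT = xy.

S(h_1,h_2): lcm = xy. S = -4/3x + 11y + 22/3.
  leading term x: no divisor's leading term divides it; move -4/3x to the remainder.
  leading term y: no divisor's leading term divides it; move 11y to the remainder.
  leading term 1: no divisor's leading term divides it; move 22/3 to the remainder.
  remainder -4/3x + 11y + 22/3 ≠ 0; add k_3 = -4/3x + 11y + 22/3 to the basis.

S(h_1,k_3): lcm = xy. S = 33/4y^2 - 4/3x + 11/2y - 2/3.
  leading term y^2: no divisor's leading term divides it; move 33/4y^2 to the remainder.
  leading term x: subtract (1)·k_3 from -4/3x + 11/2y - 2/3 → -11/2y - 8
  leading term y: no divisor's leading term divides it; move -11/2y to the remainder.
  leading term 1: no divisor's leading term divides it; move -8 to the remainder.
  remainder 33/4y^2 - 11/2y - 8 ≠ 0; add k_4 = 33/4y^2 - 11/2y - 8 to the basis.

The other S-polynomials (S(h_2,k_3), S(h_1,k_4), S(h_2,k_4), S(k_3,k_4)) all reduce to 0 modulo the current basis, so we have a Gröbner basis.
Inter-reduce: drop elements whose leading term is divisible by another's, tail-reduce, and make monic.
Reduced Gröbner basis: {y^2 - 2/3y - 32/33, x - 33/4y - 11/2}.

These differ, so the ideals are not equal.

No, the ideals differ.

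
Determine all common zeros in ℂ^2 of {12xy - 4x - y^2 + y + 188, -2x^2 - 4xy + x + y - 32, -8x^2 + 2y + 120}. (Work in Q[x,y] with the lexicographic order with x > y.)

Compute a lex Gröbner basis by Buchberger's algorithm.
f_1 = 12xy - 4x - y^2 + y + 188, LT = xy.
f_2 = -2x^2 - 4xy + x + y - 32, LT = x^2.
f_3 = -8x^2 + 2y + 120, LT = x^2.

S(f_1,f_2): lcm = x^2y. S = -1/3x^2 - 25/12xy^2 + 7/12xy + 47/3x + 1/2y^2 - 16y.
  reduce S modulo (f_1, f_2, f_3):
  remainder 847/54x - 25/144y^3 + 311/432y^2 + 887/54y - 91/27 ≠ 0; add h_4 = 847/54x - 25/144y^3 + 311/432y^2 + 887/54y - 91/27 to the basis.

S(f_1,f_3): lcm = x^2y. S = -1/3x^2 - 1/12xy^2 + 1/12xy + 47/3x + 1/4y^2 + 15y.
  reduce S modulo (f_1, f_2, f_3, h_4):
  remainder 2267/13552y^3 - 5493/13552y^2 - 2747/6776y - 629/242 ≠ 0; add h_5 = 2267/13552y^3 - 5493/13552y^2 - 2747/6776y - 629/242 to the basis.

S(f_2,f_3): lcm = x^2. S = 2xy - 1/2x - 1/4y + 31.
  reduce S modulo (f_1, f_2, f_3, h_4, h_5):
  remainder 2965/18136y^2 - 10641/18136y - 1219/4534 ≠ 0; add h_6 = 2965/18136y^2 - 10641/18136y - 1219/4534 to the basis.

S(f_1,h_4): lcm = xy. S = -1/3x + 75/6776y^4 - 311/6776y^3 - 11491/10164y^2 + 433/1452y + 47/3.
  reduce S modulo (f_1, f_2, f_3, h_4, h_5, h_6):
  remainder -22451352/6721655y + 89805408/6721655 ≠ 0; add h_7 = -22451352/6721655y + 89805408/6721655 to the basis.

The other S-polynomials (S(f_2,h_4), S(f_3,h_4), S(f_1,h_5), S(f_2,h_5), S(f_3,h_5), S(h_4,h_5), S(f_1,h_6), S(f_2,h_6), S(f_3,h_6), S(h_4,h_6), S(h_5,h_6), S(f_1,h_7), S(f_2,h_7), S(f_3,h_7), S(h_4,h_7), S(h_5,h_7), S(h_6,h_7)) all reduce to 0 modulo the current basis, so we have a Gröbner basis.
Inter-reduce: drop elements whose leading term is divisible by another's, tail-reduce, and make monic.
Reduced Gröbner basis: {x + 4, y - 4}.

Elimination: the polynomial y - 4 lies in the elimination ideal for y, so y ∈ {4}. For each such y, the remaining basis elements (now univariate) give the rest of the solution.
  y = 4: the earlier basis element becomes x + 4 = 0, giving x = -4 — point (-4, 4).

{(-4, 4)}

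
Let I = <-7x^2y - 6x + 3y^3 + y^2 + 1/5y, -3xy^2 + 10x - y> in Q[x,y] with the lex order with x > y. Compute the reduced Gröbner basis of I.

G = {x + 27/70y^5 + 9/70y^4 - 63/50y^3 - 3/7y^2 + 1/14y, y^7 + 1/3y^6 - 33/5y^5 - 20/9y^4 + 299/27y^3 + 100/27y^2 - 40/27y}

f_1 = -7x^2y - 6x + 3y^3 + y^2 + 1/5y, LT = x^2y.
f_2 = -3xy^2 + 10x - y, LT = xy^2.

S(f_1,f_2): lcm = x^2y^2. S = 10/3x^2 + 11/21xy - 3/7y^4 - 1/7y^3 - 1/35y^2.
  reduce S modulo (f_1, f_2):
  remainder 10/3x^2 + 11/21xy - 3/7y^4 - 1/7y^3 - 1/35y^2 ≠ 0; add g_3 = 10/3x^2 + 11/21xy - 3/7y^4 - 1/7y^3 - 1/35y^2 to the basis.

S(f_1,g_3): lcm = x^2y. S = -11/70xy^2 + 6/7x + 9/70y^5 + 3/70y^4 - 21/50y^3 - 1/7y^2 - 1/35y.
  reduce S modulo (f_1, f_2, g_3):
  remainder 1/3x + 9/70y^5 + 3/70y^4 - 21/50y^3 - 1/7y^2 + 1/42y ≠ 0; add g_4 = 1/3x + 9/70y^5 + 3/70y^4 - 21/50y^3 - 1/7y^2 + 1/42y to the basis.

S(f_2,g_4): lcm = xy^2. S = -10/3x - 27/70y^7 - 9/70y^6 + 63/50y^5 + 3/7y^4 - 1/14y^3 + 1/3y.
  reduce S modulo (f_1, f_2, g_3, g_4):
  remainder -27/70y^7 - 9/70y^6 + 891/350y^5 + 6/7y^4 - 299/70y^3 - 10/7y^2 + 4/7y ≠ 0; add g_5 = -27/70y^7 - 9/70y^6 + 891/350y^5 + 6/7y^4 - 299/70y^3 - 10/7y^2 + 4/7y to the basis.

The other S-polynomials (S(f_2,g_3), S(f_1,g_4), S(g_3,g_4), S(f_1,g_5), S(f_2,g_5), S(g_3,g_5), S(g_4,g_5)) all reduce to 0 modulo the current basis, so we have a Gröbner basis.
Inter-reduce: drop elements whose leading term is divisible by another's, tail-reduce, and make monic.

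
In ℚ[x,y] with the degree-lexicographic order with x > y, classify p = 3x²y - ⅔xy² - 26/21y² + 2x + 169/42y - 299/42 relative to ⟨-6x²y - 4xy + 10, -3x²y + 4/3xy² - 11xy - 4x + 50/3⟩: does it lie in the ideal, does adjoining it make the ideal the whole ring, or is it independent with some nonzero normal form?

3x²y - ⅔xy² - 26/21y² + 2x + 169/42y - 299/42 lies in I (it reduces to 0).

First compute the reduced Gröbner basis of I by Buchberger's algorithm.
f_1 = -6x²y - 4xy + 10, LT = x²y.
f_2 = -3x²y + 4/3xy² - 11xy - 4x + 50/3, LT = x²y.

S(f_1,f_2): lcm = x²y. S = 4/9xy² - 3xy - 4/3x + 35/9.
  leading term xy²: no divisor's leading term divides it; move 4/9xy² to the remainder.
  leading term xy: no divisor's leading term divides it; move -3xy to the remainder.
  leading term x: no divisor's leading term divides it; move -4/3x to the remainder.
  leading term 1: no divisor's leading term divides it; move 35/9 to the remainder.
  remainder 4/9xy² - 3xy - 4/3x + 35/9 ≠ 0; add h_3 = 4/9xy² - 3xy - 4/3x + 35/9 to the basis.

S(f_1,h_3): lcm = x²y². S = 27/4x²y + ⅔xy² + 3x² - 35/4x - 5/3y.
  leading term x²y: subtract (-9/8)·f_1 from 27/4x²y + ⅔xy² + 3x² - 35/4x - 5/3y → ⅔xy² + 3x² - 9/2xy - 35/4x - 5/3y + 45/4
  leading term xy²: subtract (3/2)·h_3 from ⅔xy² + 3x² - 9/2xy - 35/4x - 5/3y + 45/4 → 3x² - 27/4x - 5/3y + 65/12
  leading term x²: no divisor's leading term divides it; move 3x² to the remainder.
  leading term x: no divisor's leading term divides it; move -27/4x to the remainder.
  leading term y: no divisor's leading term divides it; move -5/3y to the remainder.
  leading term 1: no divisor's leading term divides it; move 65/12 to the remainder.
  remainder 3x² - 27/4x - 5/3y + 65/12 ≠ 0; add h_4 = 3x² - 27/4x - 5/3y + 65/12 to the basis.

S(f_1,h_4): lcm = x²y. S = 35/12xy + 5/9y² - 65/36y - 5/3.
  leading term xy: no divisor's leading term divides it; move 35/12xy to the remainder.
  leading term y²: no divisor's leading term divides it; move 5/9y² to the remainder.
  leading term y: no divisor's leading term divides it; move -65/36y to the remainder.
  leading term 1: no divisor's leading term divides it; move -5/3 to the remainder.
  remainder 35/12xy + 5/9y² - 65/36y - 5/3 ≠ 0; add h_5 = 35/12xy + 5/9y² - 65/36y - 5/3 to the basis.

S(h_3,h_4): lcm = x²y². S = -27/4x²y + 9/4xy² + 5/9y³ - 3x² - 65/36y² + 35/4x.
  leading term x²y: subtract (9/8)·f_1 from -27/4x²y + 9/4xy² + 5/9y³ - 3x² - 65/36y² + 35/4x → 9/4xy² + 5/9y³ - 3x² + 9/2xy - 65/36y² + 35/4x - 45/4
  leading term xy²: subtract (81/16)·h_3 from 9/4xy² + 5/9y³ - 3x² + 9/2xy - 65/36y² + 35/4x - 45/4 → 5/9y³ - 3x² + 315/16xy - 65/36y² + 31/2x - 495/16
  leading term y³: no divisor's leading term divides it; move 5/9y³ to the remainder.
  leading term x²: subtract (-1)·h_4 from -3x² + 315/16xy - 65/36y² + 31/2x - 495/16 → 315/16xy - 65/36y² + 35/4x - 5/3y - 1225/48
  leading term xy: subtract (27/4)·h_5 from 315/16xy - 65/36y² + 35/4x - 5/3y - 1225/48 → -50/9y² + 35/4x + 505/48y - 685/48
  leading term y²: no divisor's leading term divides it; move -50/9y² to the remainder.
  leading term x: no divisor's leading term divides it; move 35/4x to the remainder.
  leading term y: no divisor's leading term divides it; move 505/48y to the remainder.
  leading term 1: no divisor's leading term divides it; move -685/48 to the remainder.
  remainder 5/9y³ - 50/9y² + 35/4x + 505/48y - 685/48 ≠ 0; add h_6 = 5/9y³ - 50/9y² + 35/4x + 505/48y - 685/48 to the basis.

The other S-polynomials (S(f_2,h_3), S(f_2,h_4), S(f_1,h_5), S(f_2,h_5), S(h_3,h_5), S(h_4,h_5), S(f_1,h_6), S(f_2,h_6), S(h_3,h_6), S(h_4,h_6), S(h_5,h_6)) all reduce to 0 modulo the current basis, so we have a Gröbner basis.
Inter-reduce: drop elements whose leading term is divisible by another's, tail-reduce, and make monic.
Reduced Gröbner basis: {y³ - 10y² + 63/4x + 303/16y - 411/16, x² - 9/4x - 5/9y + 65/36, xy + 4/21y² - 13/21y - 4/7}.
Label its elements g_1 = y³ - 10y² + 63/4x + 303/16y - 411/16, g_2 = x² - 9/4x - 5/9y + 65/36, g_3 = xy + 4/21y² - 13/21y - 4/7.

Reduce p = 3x²y - ⅔xy² - 26/21y² + 2x + 169/42y - 299/42 modulo G:
  leading term x²y: subtract (3y)·g_2 from 3x²y - ⅔xy² - 26/21y² + 2x + 169/42y - 299/42 → -⅔xy² + 27/4xy + 3/7y² + 2x - 39/28y - 299/42
  leading term xy²: subtract (-⅔y)·g_3 from -⅔xy² + 27/4xy + 3/7y² + 2x - 39/28y - 299/42 → 8/63y³ + 27/4xy + 1/63y² + 2x - 149/84y - 299/42
  leading term y³: subtract (8/63)·g_1 from 8/63y³ + 27/4xy + 1/63y² + 2x - 149/84y - 299/42 → 27/4xy + 9/7y² - 117/28y - 27/7
  leading term xy: subtract (27/4)·g_3 from 27/4xy + 9/7y² - 117/28y - 27/7 → 0
  normal form = 0.
Since the normal form is 0, p ∈ I.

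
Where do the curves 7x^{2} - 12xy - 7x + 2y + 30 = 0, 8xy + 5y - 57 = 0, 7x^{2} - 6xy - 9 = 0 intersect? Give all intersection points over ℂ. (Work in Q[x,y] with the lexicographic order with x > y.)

{(-3, -3)}

Compute a lex Gröbner basis by Buchberger's algorithm.
f_1 = 7x^{2} - 12xy - 7x + 2y + 30, LT = x^{2}.
f_2 = 8xy + 5y - 57, LT = xy.
f_3 = 7x^{2} - 6xy - 9, LT = x^{2}.

S(f_1,f_2): lcm = x^{2}y. S = -\tfrac{12}{7}xy^{2} - \tfrac{13}{8}xy + \tfrac{57}{8}x + \tfrac{2}{7}y^{2} + \tfrac{30}{7}y.
  leading term xy^{2}: subtract (-\tfrac{3}{14}y)·f_2 from -\tfrac{12}{7}xy^{2} - \tfrac{13}{8}xy + \tfrac{57}{8}x + \tfrac{2}{7}y^{2} + \tfrac{30}{7}y → -\tfrac{13}{8}xy + \tfrac{57}{8}x + \tfrac{19}{14}y^{2} - \tfrac{111}{14}y
  leading term xy: subtract (-\tfrac{13}{64})·f_2 from -\tfrac{13}{8}xy + \tfrac{57}{8}x + \tfrac{19}{14}y^{2} - \tfrac{111}{14}y → \tfrac{57}{8}x + \tfrac{19}{14}y^{2} - \tfrac{3097}{448}y - \tfrac{741}{64}
  leading term x: no divisor's leading term divides it; move \tfrac{57}{8}x to the remainder.
  leading term y^{2}: no divisor's leading term divides it; move \tfrac{19}{14}y^{2} to the remainder.
  leading term y: no divisor's leading term divides it; move -\tfrac{3097}{448}y to the remainder.
  leading term 1: no divisor's leading term divides it; move -\tfrac{741}{64} to the remainder.
  remainder \tfrac{57}{8}x + \tfrac{19}{14}y^{2} - \tfrac{3097}{448}y - \tfrac{741}{64} ≠ 0; add h_4 = \tfrac{57}{8}x + \tfrac{19}{14}y^{2} - \tfrac{3097}{448}y - \tfrac{741}{64} to the basis.

S(f_1,f_3): lcm = x^{2}. S = -\tfrac{6}{7}xy - x + \tfrac{2}{7}y + \tfrac{39}{7}.
  leading term xy: subtract (-\tfrac{3}{28})·f_2 from -\tfrac{6}{7}xy - x + \tfrac{2}{7}y + \tfrac{39}{7} → -x + \tfrac{23}{28}y - \tfrac{15}{28}
  leading term x: subtract (-\tfrac{8}{57})·h_4 from -x + \tfrac{23}{28}y - \tfrac{15}{28} → \tfrac{4}{21}y^{2} - \tfrac{25}{168}y - \tfrac{121}{56}
  leading term y^{2}: no divisor's leading term divides it; move \tfrac{4}{21}y^{2} to the remainder.
  leading term y: no divisor's leading term divides it; move -\tfrac{25}{168}y to the remainder.
  leading term 1: no divisor's leading term divides it; move -\tfrac{121}{56} to the remainder.
  remainder \tfrac{4}{21}y^{2} - \tfrac{25}{168}y - \tfrac{121}{56} ≠ 0; add h_5 = \tfrac{4}{21}y^{2} - \tfrac{25}{168}y - \tfrac{121}{56} to the basis.

S(f_2,f_3): lcm = x^{2}y. S = \tfrac{6}{7}xy^{2} + \tfrac{5}{8}xy - \tfrac{57}{8}x + \tfrac{9}{7}y.
  leading term xy^{2}: subtract (\tfrac{3}{28}y)·f_2 from \tfrac{6}{7}xy^{2} + \tfrac{5}{8}xy - \tfrac{57}{8}x + \tfrac{9}{7}y → \tfrac{5}{8}xy - \tfrac{57}{8}x - \tfrac{15}{28}y^{2} + \tfrac{207}{28}y
  leading term xy: subtract (\tfrac{5}{64})·f_2 from \tfrac{5}{8}xy - \tfrac{57}{8}x - \tfrac{15}{28}y^{2} + \tfrac{207}{28}y → -\tfrac{57}{8}x - \tfrac{15}{28}y^{2} + \tfrac{3137}{448}y + \tfrac{285}{64}
  leading term x: subtract (-1)·h_4 from -\tfrac{57}{8}x - \tfrac{15}{28}y^{2} + \tfrac{3137}{448}y + \tfrac{285}{64} → \tfrac{23}{28}y^{2} + \tfrac{5}{56}y - \tfrac{57}{8}
  leading term y^{2}: subtract (\tfrac{69}{16})·h_5 from \tfrac{23}{28}y^{2} + \tfrac{5}{56}y - \tfrac{57}{8} → \tfrac{655}{896}y + \tfrac{1965}{896}
  leading term y: no divisor's leading term divides it; move \tfrac{655}{896}y to the remainder.
  leading term 1: no divisor's leading term divides it; move \tfrac{1965}{896} to the remainder.
  remainder \tfrac{655}{896}y + \tfrac{1965}{896} ≠ 0; add h_6 = \tfrac{655}{896}y + \tfrac{1965}{896} to the basis.

The other S-polynomials (S(f_1,h_4), S(f_2,h_4), S(f_3,h_4), S(f_1,h_5), S(f_2,h_5), S(f_3,h_5), S(h_4,h_5), S(f_1,h_6), S(f_2,h_6), S(f_3,h_6), S(h_4,h_6), S(h_5,h_6)) all reduce to 0 modulo the current basis, so we have a Gröbner basis.
Inter-reduce: drop elements whose leading term is divisible by another's, tail-reduce, and make monic.
Reduced Gröbner basis: {x + 3, y + 3}.

Elimination: the polynomial y + 3 lies in the elimination ideal for y, so y ∈ {-3}. For each such y, the remaining basis elements (now univariate) give the rest of the solution.
  y = -3: the earlier basis element becomes x + 3 = 0, giving x = -3 — point (-3, -3).
Substituting each solution back into the original system confirms all equations vanish.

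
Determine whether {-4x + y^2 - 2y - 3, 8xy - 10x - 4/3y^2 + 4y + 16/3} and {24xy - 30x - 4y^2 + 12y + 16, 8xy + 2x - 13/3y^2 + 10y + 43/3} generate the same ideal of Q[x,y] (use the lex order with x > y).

Yes, the ideals are equal.

Since reduced Gröbner bases are canonical representatives of ideals under a given ordering, it suffices to compute and compare them.
Buchberger on the first generating set:
f_1 = -4x + y^2 - 2y - 3, LT = x.
f_2 = 8xy - 10x - 4/3y^2 + 4y + 16/3, LT = xy.

S(f_1,f_2): lcm = xy. S = 5/4x - 1/4y^3 + 2/3y^2 + 1/4y - 2/3.
  leading term x: subtract (-5/16)·f_1 from 5/4x - 1/4y^3 + 2/3y^2 + 1/4y - 2/3 → -1/4y^3 + 47/48y^2 - 3/8y - 77/48
  leading term y^3: no divisor's leading term divides it; move -1/4y^3 to the remainder.
  leading term y^2: no divisor's leading term divides it; move 47/48y^2 to the remainder.
  leading term y: no divisor's leading term divides it; move -3/8y to the remainder.
  leading term 1: no divisor's leading term divides it; move -77/48 to the remainder.
  remainder -1/4y^3 + 47/48y^2 - 3/8y - 77/48 ≠ 0; add g_3 = -1/4y^3 + 47/48y^2 - 3/8y - 77/48 to the basis.

The other S-polynomials (S(f_1,g_3), S(f_2,g_3)) all reduce to 0 modulo the current basis, so we have a Gröbner basis.
Inter-reduce: drop elements whose leading term is divisible by another's, tail-reduce, and make monic.
Reduced Gröbner basis: {x - 1/4y^2 + 1/2y + 3/4, y^3 - 47/12y^2 + 3/2y + 77/12}.

Buchberger on the second generating set:
h_1 = 24xy - 30x - 4y^2 + 12y + 16, LT = xy.
h_2 = 8xy + 2x - 13/3y^2 + 10y + 43/3, LT = xy.

S(h_1,h_2): lcm = xy. S = -3/2x + 3/8y^2 - 3/4y - 9/8.
  leading term x: no divisor's leading term divides it; move -3/2x to the remainder.
  leading term y^2: no divisor's leading term divides it; move 3/8y^2 to the remainder.
  leading term y: no divisor's leading term divides it; move -3/4y to the remainder.
  leading term 1: no divisor's leading term divides it; move -9/8 to the remainder.
  remainder -3/2x + 3/8y^2 - 3/4y - 9/8 ≠ 0; add k_3 = -3/2x + 3/8y^2 - 3/4y - 9/8 to the basis.

S(h_1,k_3): lcm = xy. S = -5/4x + 1/4y^3 - 2/3y^2 - 1/4y + 2/3.
  leading term x: subtract (5/6)·k_3 from -5/4x + 1/4y^3 - 2/3y^2 - 1/4y + 2/3 → 1/4y^3 - 47/48y^2 + 3/8y + 77/48
  leading term y^3: no divisor's leading term divides it; move 1/4y^3 to the remainder.
  leading term y^2: no divisor's leading term divides it; move -47/48y^2 to the remainder.
  leading term y: no divisor's leading term divides it; move 3/8y to the remainder.
  leading term 1: no divisor's leading term divides it; move 77/48 to the remainder.
  remainder 1/4y^3 - 47/48y^2 + 3/8y + 77/48 ≠ 0; add k_4 = 1/4y^3 - 47/48y^2 + 3/8y + 77/48 to the basis.

The other S-polynomials (S(h_2,k_3), S(h_1,k_4), S(h_2,k_4), S(k_3,k_4)) all reduce to 0 modulo the current basis, so we have a Gröbner basis.
Inter-reduce: drop elements whose leading term is divisible by another's, tail-reduce, and make monic.
Reduced Gröbner basis: {x - 1/4y^2 + 1/2y + 3/4, y^3 - 47/12y^2 + 3/2y + 77/12}.

Same reduced basis, so the two generating sets span the same ideal.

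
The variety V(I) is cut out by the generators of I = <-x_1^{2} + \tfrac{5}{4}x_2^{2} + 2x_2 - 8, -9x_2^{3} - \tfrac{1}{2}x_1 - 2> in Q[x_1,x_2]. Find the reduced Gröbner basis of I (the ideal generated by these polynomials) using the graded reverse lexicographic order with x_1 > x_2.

f_1 = -x_1^{2} + \tfrac{5}{4}x_2^{2} + 2x_2 - 8, LT = x_1^{2}.
f_2 = -9x_2^{3} - \tfrac{1}{2}x_1 - 2, LT = x_2^{3}.

The S-polynomials (S(f_1,f_2)) all reduce to 0 modulo the current basis, so we have a Gröbner basis.

G = {x_2^{3} + \tfrac{1}{18}x_1 + \tfrac{2}{9}, x_1^{2} - \tfrac{5}{4}x_2^{2} - 2x_2 + 8}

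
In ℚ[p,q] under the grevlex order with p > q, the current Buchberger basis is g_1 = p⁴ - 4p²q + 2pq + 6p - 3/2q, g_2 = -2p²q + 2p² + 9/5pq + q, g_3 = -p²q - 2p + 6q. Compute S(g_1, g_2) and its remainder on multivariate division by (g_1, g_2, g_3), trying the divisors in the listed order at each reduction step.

lcm(LM(g_1), LM(g_2)) = p⁴q.
S = (lcm/LT(g_1))·g_1 − (lcm/LT(g_2))·g_2 = p⁴ + 9/10p³q - 4p²q² + ½p²q + 2pq² + 6pq - 3/2q².
Reduce S modulo (g_1, g_2, g_3) in that order:
  leading term p⁴: subtract (1)·g_1 from p⁴ + 9/10p³q - 4p²q² + ½p²q + 2pq² + 6pq - 3/2q² → 9/10p³q - 4p²q² + 9/2p²q + 2pq² + 4pq - 3/2q² - 6p + 3/2q
  leading term p³q: subtract (-9/20p)·g_2 from 9/10p³q - 4p²q² + 9/2p²q + 2pq² + 4pq - 3/2q² - 6p + 3/2q → -4p²q² + 9/10p³ + 531/100p²q + 2pq² + 89/20pq - 3/2q² - 6p + 3/2q
  leading term p²q²: subtract (2q)·g_2 from -4p²q² + 9/10p³ + 531/100p²q + 2pq² + 89/20pq - 3/2q² - 6p + 3/2q → 9/10p³ + 131/100p²q - 8/5pq² + 89/20pq - 7/2q² - 6p + 3/2q
  leading term p³: no divisor's leading term divides it; move 9/10p³ to the remainder.
  leading term p²q: subtract (-131/200)·g_2 from 131/100p²q - 8/5pq² + 89/20pq - 7/2q² - 6p + 3/2q → -8/5pq² + 131/100p² + 5629/1000pq - 7/2q² - 6p + 431/200q
  leading term pq²: no divisor's leading term divides it; move -8/5pq² to the remainder.
  leading term p²: no divisor's leading term divides it; move 131/100p² to the remainder.
  leading term pq: no divisor's leading term divides it; move 5629/1000pq to the remainder.
  leading term q²: no divisor's leading term divides it; move -7/2q² to the remainder.
  leading term p: no divisor's leading term divides it; move -6p to the remainder.
  leading term q: no divisor's leading term divides it; move 431/200q to the remainder.
The remainder 9/10p³ - 8/5pq² + 131/100p² + 5629/1000pq - 7/2q² - 6p + 431/200q is nonzero, so it would be added as the next basis element.

S(g_1, g_2) = p⁴ + 9/10p³q - 4p²q² + ½p²q + 2pq² + 6pq - 3/2q²; remainder on division = 9/10p³ - 8/5pq² + 131/100p² + 5629/1000pq - 7/2q² - 6p + 431/200q.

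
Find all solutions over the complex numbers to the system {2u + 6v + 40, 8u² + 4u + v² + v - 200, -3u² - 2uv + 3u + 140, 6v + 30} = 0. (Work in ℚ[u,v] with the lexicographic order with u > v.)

Compute a lex Gröbner basis by Buchberger's algorithm.
f_1 = 2u + 6v + 40, LT = u.
f_2 = 8u² + 4u + v² + v - 200, LT = u².
f_3 = -3u² - 2uv + 3u + 140, LT = u².
f_4 = 6v + 30, LT = v.

The S-polynomials (S(f_1,f_2), S(f_1,f_3), S(f_1,f_4), S(f_2,f_3), S(f_2,f_4), S(f_3,f_4)) all reduce to 0 modulo the current basis, so we have a Gröbner basis.
Inter-reduce: drop elements whose leading term is divisible by another's, tail-reduce, and make monic.
Reduced Gröbner basis: {u + 5, v + 5}.

From the last basis element, v + 5 = 0, so v takes values in {-5}. Each choice, substituted upward through the basis, yields the corresponding point(s) of the solution set.
  v = -5: the earlier basis element becomes u + 5 = 0, giving u = -5 — point (-5, -5).

{(-5, -5)}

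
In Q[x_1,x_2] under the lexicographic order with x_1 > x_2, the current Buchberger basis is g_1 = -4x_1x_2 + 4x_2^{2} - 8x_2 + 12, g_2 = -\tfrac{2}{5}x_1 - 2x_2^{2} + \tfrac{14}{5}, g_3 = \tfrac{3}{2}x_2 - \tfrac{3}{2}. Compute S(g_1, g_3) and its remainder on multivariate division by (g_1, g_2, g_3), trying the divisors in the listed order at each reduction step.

S(g_1, g_3) = x_1 - x_2^{2} + 2x_2 - 3; remainder on division = 0.

lcm(LM(g_1), LM(g_3)) = x_1x_2.
S = (lcm/LT(g_1))·g_1 − (lcm/LT(g_3))·g_3 = x_1 - x_2^{2} + 2x_2 - 3.
Reduce S modulo (g_1, g_2, g_3) in that order:
  leading term x_1: subtract (-\tfrac{5}{2})·g_2 from x_1 - x_2^{2} + 2x_2 - 3 → -6x_2^{2} + 2x_2 + 4
  leading term x_2^{2}: subtract (-4x_2)·g_3 from -6x_2^{2} + 2x_2 + 4 → -4x_2 + 4
  leading term x_2: subtract (-\tfrac{8}{3})·g_3 from -4x_2 + 4 → 0
The remainder is 0, so this S-polynomial contributes no new basis element.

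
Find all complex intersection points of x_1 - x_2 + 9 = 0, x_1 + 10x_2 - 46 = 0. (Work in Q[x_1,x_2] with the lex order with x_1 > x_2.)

Compute a lex Gröbner basis by Buchberger's algorithm.
f_1 = x_1 - x_2 + 9, LT = x_1.
f_2 = x_1 + 10x_2 - 46, LT = x_1.

S(f_1,f_2): lcm = x_1. S = -11x_2 + 55.
  leading term x_2: no divisor's leading term divides it; move -11x_2 to the remainder.
  leading term 1: no divisor's leading term divides it; move 55 to the remainder.
  remainder -11x_2 + 55 ≠ 0; add h_3 = -11x_2 + 55 to the basis.

S(f_1,h_3): leading monomials are coprime, so the S-polynomial reduces to 0 (Buchberger's first criterion).
S(f_2,h_3): leading monomials are coprime, so the S-polynomial reduces to 0 (Buchberger's first criterion).
Every S-polynomial of the final basis reduces to 0, so we have a Gröbner basis.
Inter-reduce: drop elements whose leading term is divisible by another's, tail-reduce, and make monic.
Reduced Gröbner basis: {x_1 + 4, x_2 - 5}.

Elimination: the polynomial x_2 - 5 lies in the elimination ideal for x_2, so x_2 ∈ {5}. For each such x_2, the remaining basis elements (now univariate) give the rest of the solution.
  x_2 = 5: the earlier basis element becomes x_1 + 4 = 0, giving x_1 = -4 — point (-4, 5).
Substituting each solution back into the original system confirms all equations vanish.

{(-4, 5)}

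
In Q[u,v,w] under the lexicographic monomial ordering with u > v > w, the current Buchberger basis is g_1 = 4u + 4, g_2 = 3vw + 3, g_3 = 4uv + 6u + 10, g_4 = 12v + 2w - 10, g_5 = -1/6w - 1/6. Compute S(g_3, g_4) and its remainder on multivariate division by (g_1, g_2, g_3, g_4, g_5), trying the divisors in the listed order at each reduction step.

lcm(LM(g_3), LM(g_4)) = uv.
S = (lcm/LT(g_3))·g_3 − (lcm/LT(g_4))·g_4 = -1/6uw + 7/3u + 5/2.
Reduce S modulo (g_1, g_2, g_3, g_4, g_5) in that order:
  leading term uw: subtract (-1/24w)·g_1 from -1/6uw + 7/3u + 5/2 → 7/3u + 1/6w + 5/2
  leading term u: subtract (7/12)·g_1 from 7/3u + 1/6w + 5/2 → 1/6w + 1/6
  leading term w: subtract (-1)·g_5 from 1/6w + 1/6 → 0
The remainder is 0, so this S-polynomial contributes no new basis element.

S(g_3, g_4) = -1/6uw + 7/3u + 5/2; remainder on division = 0.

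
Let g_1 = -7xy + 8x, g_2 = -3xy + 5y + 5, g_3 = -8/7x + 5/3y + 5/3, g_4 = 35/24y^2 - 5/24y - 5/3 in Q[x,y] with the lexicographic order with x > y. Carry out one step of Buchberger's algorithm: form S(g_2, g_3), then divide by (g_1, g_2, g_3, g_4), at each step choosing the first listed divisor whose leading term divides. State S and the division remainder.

lcm(LM(g_2), LM(g_3)) = xy.
S = (lcm/LT(g_2))·g_2 − (lcm/LT(g_3))·g_3 = 35/24y^2 - 5/24y - 5/3.
Reduce S modulo (g_1, g_2, g_3, g_4) in that order:
  leading term y^2: subtract (1)·g_4 from 35/24y^2 - 5/24y - 5/3 → 0
The remainder is 0, so this S-polynomial contributes no new basis element.
An S-polynomial is built so that the two leading terms cancel; whether anything survives reduction is exactly the Gröbner-basis criterion.

S(g_2, g_3) = 35/24y^2 - 5/24y - 5/3; remainder on division = 0.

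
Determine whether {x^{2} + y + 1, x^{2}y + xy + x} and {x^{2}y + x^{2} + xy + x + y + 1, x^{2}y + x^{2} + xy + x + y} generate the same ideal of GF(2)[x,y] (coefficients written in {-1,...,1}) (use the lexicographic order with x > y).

No, the ideals differ.

Two ideals are equal iff their reduced Gröbner bases coincide (the reduced basis is unique for a fixed ordering).
Buchberger on the first generating set:
f_1 = x^{2} + y + 1, LT = x^{2}.
f_2 = x^{2}y + xy + x, LT = x^{2}y.

S(f_1,f_2): lcm = x^{2}y. S = xy + x + y^{2} + y.
  leading term xy: no divisor's leading term divides it; move xy to the remainder.
  leading term x: no divisor's leading term divides it; move x to the remainder.
  leading term y^{2}: no divisor's leading term divides it; move y^{2} to the remainder.
  leading term y: no divisor's leading term divides it; move y to the remainder.
  remainder xy + x + y^{2} + y ≠ 0; add g_3 = xy + x + y^{2} + y to the basis.

S(f_1,g_3): lcm = x^{2}y. S = x^{2} + xy^{2} + xy + y^{2} + y.
  leading term x^{2}: subtract (1)·f_1 from x^{2} + xy^{2} + xy + y^{2} + y → xy^{2} + xy + y^{2} + 1
  leading term xy^{2}: subtract (y)·g_3 from xy^{2} + xy + y^{2} + 1 → y^{3} + 1
  leading term y^{3}: no divisor's leading term divides it; move y^{3} to the remainder.
  leading term 1: no divisor's leading term divides it; move 1 to the remainder.
  remainder y^{3} + 1 ≠ 0; add g_4 = y^{3} + 1 to the basis.

The other S-polynomials (S(f_2,g_3), S(f_1,g_4), S(f_2,g_4), S(g_3,g_4)) all reduce to 0 modulo the current basis, so we have a Gröbner basis.
Inter-reduce: drop elements whose leading term is divisible by another's, tail-reduce, and make monic.
Reduced Gröbner basis: {x^{2} + y + 1, xy + x + y^{2} + y, y^{3} + 1}.

Buchberger on the second generating set:
h_1 = x^{2}y + x^{2} + xy + x + y + 1, LT = x^{2}y.
h_2 = x^{2}y + x^{2} + xy + x + y, LT = x^{2}y.

S(h_1,h_2): lcm = x^{2}y. S = 1.
  leading term 1: no divisor's leading term divides it; move 1 to the remainder.
  remainder 1 ≠ 0; add k_3 = 1 to the basis.

The other S-polynomials (S(h_1,k_3), S(h_2,k_3)) all reduce to 0 modulo the current basis, so we have a Gröbner basis.
Inter-reduce: drop elements whose leading term is divisible by another's, tail-reduce, and make monic.
Reduced Gröbner basis: {1}.

These differ, so the ideals are not equal.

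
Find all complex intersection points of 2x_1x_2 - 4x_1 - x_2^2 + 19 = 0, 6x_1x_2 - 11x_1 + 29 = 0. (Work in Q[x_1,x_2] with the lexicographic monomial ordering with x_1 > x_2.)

{(1, -3), (203/24 + 29*sqrt(97)/24, 29/12 - sqrt(97)/12), (203/24 - 29*sqrt(97)/24, sqrt(97)/12 + 29/12)}

Compute a lex Gröbner basis by Buchberger's algorithm.
f_1 = 2x_1x_2 - 4x_1 - x_2^2 + 19, LT = x_1x_2.
f_2 = 6x_1x_2 - 11x_1 + 29, LT = x_1x_2.

S(f_1,f_2): lcm = x_1x_2. S = -1/6x_1 - 1/2x_2^2 + 14/3.
  reduce S modulo (f_1, f_2):
  remainder -1/6x_1 - 1/2x_2^2 + 14/3 ≠ 0; add h_3 = -1/6x_1 - 1/2x_2^2 + 14/3 to the basis.

S(f_1,h_3): lcm = x_1x_2. S = -2x_1 - 3x_2^3 - 1/2x_2^2 + 28x_2 + 19/2.
  reduce S modulo (f_1, f_2, h_3):
  remainder -3x_2^3 + 11/2x_2^2 + 28x_2 - 93/2 ≠ 0; add h_4 = -3x_2^3 + 11/2x_2^2 + 28x_2 - 93/2 to the basis.

The other S-polynomials (S(f_2,h_3), S(f_1,h_4), S(f_2,h_4), S(h_3,h_4)) all reduce to 0 modulo the current basis, so we have a Gröbner basis.
Inter-reduce: drop elements whose leading term is divisible by another's, tail-reduce, and make monic.
Reduced Gröbner basis: {x_1 + 3x_2^2 - 28, x_2^3 - 11/6x_2^2 - 28/3x_2 + 31/2}.

Elimination: the polynomial x_2^3 - 11/6x_2^2 - 28/3x_2 + 31/2 lies in the elimination ideal for x_2, so x_2 ∈ {-3, 29/12 - sqrt(97)/12, sqrt(97)/12 + 29/12}. For each such x_2, the remaining basis elements (now univariate) give the rest of the solution.
  x_2 = -3: the earlier basis element becomes x_1 - 1 = 0, giving x_1 = 1 — point (1, -3).
  x_2 = 29/12 - sqrt(97)/12: the earlier basis element becomes x_1 - 29*sqrt(97)/24 - 203/24 = 0, giving x_1 = 203/24 + 29*sqrt(97)/24 — point (203/24 + 29*sqrt(97)/24, 29/12 - sqrt(97)/12).
  x_2 = sqrt(97)/12 + 29/12: the earlier basis element becomes x_1 - 203/24 + 29*sqrt(97)/24 = 0, giving x_1 = 203/24 - 29*sqrt(97)/24 — point (203/24 - 29*sqrt(97)/24, sqrt(97)/12 + 29/12).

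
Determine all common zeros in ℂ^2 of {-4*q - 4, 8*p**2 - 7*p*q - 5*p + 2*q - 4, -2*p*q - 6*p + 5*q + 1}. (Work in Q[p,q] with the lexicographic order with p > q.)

{(-1, -1)}

Compute a lex Gröbner basis by Buchberger's algorithm.
f_1 = -4*q - 4, LT = q.
f_2 = 8*p**2 - 7*p*q - 5*p + 2*q - 4, LT = p**2.
f_3 = -2*p*q - 6*p + 5*q + 1, LT = p*q.

S(f_1,f_3): lcm = p*q. S = -2*p + 5/2*q + 1/2.
  leading term p: no divisor's leading term divides it; move -2*p to the remainder.
  leading term q: subtract (-5/8)·f_1 from 5/2*q + 1/2 → -2
  leading term 1: no divisor's leading term divides it; move -2 to the remainder.
  remainder -2*p - 2 ≠ 0; add h_4 = -2*p - 2 to the basis.

The other S-polynomials (S(f_1,f_2), S(f_2,f_3), S(f_1,h_4), S(f_2,h_4), S(f_3,h_4)) all reduce to 0 modulo the current basis, so we have a Gröbner basis.
Inter-reduce: drop elements whose leading term is divisible by another's, tail-reduce, and make monic.
Reduced Gröbner basis: {p + 1, q + 1}.

Elimination: the polynomial q + 1 lies in the elimination ideal for q, so q ∈ {-1}. For each such q, the remaining basis elements (now univariate) give the rest of the solution.
  q = -1: the earlier basis element becomes p + 1 = 0, giving p = -1 — point (-1, -1).
This is the nonlinear analogue of row-reducing a linear system.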